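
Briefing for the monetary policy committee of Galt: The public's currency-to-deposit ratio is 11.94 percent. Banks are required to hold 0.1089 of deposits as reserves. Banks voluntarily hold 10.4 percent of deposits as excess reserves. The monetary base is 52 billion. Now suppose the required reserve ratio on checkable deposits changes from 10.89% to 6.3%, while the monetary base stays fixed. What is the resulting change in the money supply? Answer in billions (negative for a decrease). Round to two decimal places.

28.07 billion

Initially m₁ = (1 + 0.1194) / (0.1089 + 0.104 + 0.1194) ≈ 3.36864, so M₁ = 3.36864 × 52 ≈ 175.1693 billion.
After the change m₂ = (1 + 0.1194) / (0.063 + 0.104 + 0.1194) ≈ 3.90852, so M₂ = 3.90852 × 52 ≈ 203.243 billion.
ΔM = M₂ − M₁ = 203.243 − 175.1693 = 28.0737 billion.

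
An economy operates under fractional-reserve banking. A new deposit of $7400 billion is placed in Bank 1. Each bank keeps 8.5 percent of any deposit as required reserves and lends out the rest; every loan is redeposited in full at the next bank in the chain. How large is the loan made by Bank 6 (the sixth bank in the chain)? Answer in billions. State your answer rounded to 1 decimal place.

$4342.7 billion

Each bank lends a fraction (1 − rr) = 0.9150 of the deposit it receives, so Bank 6 receives 7400·0.9150^5 and lends 7400·0.9150^6 ≈ 4342.6846 billion.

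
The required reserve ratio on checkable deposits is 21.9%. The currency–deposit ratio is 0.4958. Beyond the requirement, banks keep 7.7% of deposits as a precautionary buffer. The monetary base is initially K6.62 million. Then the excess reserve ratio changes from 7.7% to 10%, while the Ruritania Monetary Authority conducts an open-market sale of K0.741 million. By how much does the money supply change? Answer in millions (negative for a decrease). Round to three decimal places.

-1.713 million

Before: m₁ = (1 + 0.4958) / (0.219 + 0.077 + 0.4958) ≈ 1.88911, MB₁ = 6.62, so M₁ = 1.88911 × 6.62 ≈ 12.5059 million.
After: m₂ = (1 + 0.4958) / (0.219 + 0.1 + 0.4958) ≈ 1.83579, MB₂ = 6.62 − 0.741 = 5.879, so M₂ = 1.83579 × 5.879 ≈ 10.7926 million.
ΔM = M₂ − M₁ = 10.7926 − 12.5059 = -1.7133 million.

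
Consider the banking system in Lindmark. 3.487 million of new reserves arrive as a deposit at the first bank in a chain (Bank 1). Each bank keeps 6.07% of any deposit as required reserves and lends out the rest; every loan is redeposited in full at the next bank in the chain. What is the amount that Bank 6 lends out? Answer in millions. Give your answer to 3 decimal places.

Each bank lends a fraction (1 − rr) = 0.9393 of the deposit it receives, so Bank 6 receives 3.487·0.9393^5 and lends 3.487·0.9393^6 ≈ 2.3948 million.

2.395 million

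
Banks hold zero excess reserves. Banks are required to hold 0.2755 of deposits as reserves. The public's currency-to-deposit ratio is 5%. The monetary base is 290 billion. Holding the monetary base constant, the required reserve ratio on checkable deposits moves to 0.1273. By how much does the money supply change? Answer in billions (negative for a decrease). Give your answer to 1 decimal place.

Initially m₁ = (1 + 0.05) / (0.2755 + 0.05) ≈ 3.22581, so M₁ = 3.22581 × 290 = 935.4849 billion.
After the change m₂ = (1 + 0.05) / (0.1273 + 0.05) ≈ 5.92217, so M₂ = 5.92217 × 290 = 1717.4293 billion.
ΔM = M₂ − M₁ = 1717.4293 − 935.4849 = 781.9444 billion.

781.9 billion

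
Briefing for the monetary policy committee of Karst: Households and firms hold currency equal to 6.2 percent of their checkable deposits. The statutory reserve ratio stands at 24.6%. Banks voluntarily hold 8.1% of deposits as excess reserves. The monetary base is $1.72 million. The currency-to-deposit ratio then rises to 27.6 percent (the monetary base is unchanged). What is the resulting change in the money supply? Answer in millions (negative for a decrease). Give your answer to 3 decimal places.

-1.056 million

Initially m₁ = (1 + 0.062) / (0.246 + 0.081 + 0.062) ≈ 2.73008, so M₁ = 2.73008 × 1.72 ≈ 4.6957 million.
After the change m₂ = (1 + 0.276) / (0.246 + 0.081 + 0.276) ≈ 2.11609, so M₂ = 2.11609 × 1.72 ≈ 3.6397 million.
ΔM = M₂ − M₁ = 3.6397 − 4.6957 = -1.056 million.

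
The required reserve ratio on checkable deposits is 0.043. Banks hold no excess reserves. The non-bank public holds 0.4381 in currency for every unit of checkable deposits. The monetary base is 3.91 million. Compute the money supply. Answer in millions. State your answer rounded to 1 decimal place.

11.7 million

The money multiplier is m = (1 + c) / (rr + c) = (1 + 0.4381) / (0.043 + 0.4381) ≈ 2.9892.
So M = m × MB = 2.9892 × 3.91 ≈ 11.6878 million.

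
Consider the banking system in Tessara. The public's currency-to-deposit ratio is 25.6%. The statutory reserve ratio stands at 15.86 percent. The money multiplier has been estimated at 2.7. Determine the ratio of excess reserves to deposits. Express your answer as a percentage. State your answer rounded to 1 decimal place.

5.1%

Using m = 2.7. Since m = (1 + c)/(c + rr + e), the denominator satisfies c + rr + e = (1 + c)/m = (1 + 0.256) / 2.7 ≈ 0.465185.
With c = 0.256 and rr = 0.1586, the ratio of excess reserves to deposits is 0.465185 − 0.256 − 0.1586 = 0.050585.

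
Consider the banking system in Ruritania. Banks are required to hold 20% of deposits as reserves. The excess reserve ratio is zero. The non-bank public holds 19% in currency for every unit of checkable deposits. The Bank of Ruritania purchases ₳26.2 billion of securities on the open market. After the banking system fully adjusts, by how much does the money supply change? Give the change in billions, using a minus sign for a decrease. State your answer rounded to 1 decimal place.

₳79.9 billion

The money multiplier is m = (1 + c) / (rr + c) = (1 + 0.19) / (0.2 + 0.19) ≈ 3.0513.
The purchase adds 26.2 billion of base, so ΔM = m × ΔMB = 3.0513 × (+26.2) ≈ 79.9441 billion.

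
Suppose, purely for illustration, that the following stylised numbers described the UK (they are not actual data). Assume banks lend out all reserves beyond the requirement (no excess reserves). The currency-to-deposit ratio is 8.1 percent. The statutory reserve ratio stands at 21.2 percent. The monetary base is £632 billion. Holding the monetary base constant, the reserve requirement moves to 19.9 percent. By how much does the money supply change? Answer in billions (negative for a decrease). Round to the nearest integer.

£108 billion

Initially m₁ = (1 + 0.081) / (0.212 + 0.081) ≈ 3.6894, so M₁ = 3.6894 × 632 = 2331.7008 billion.
After the change m₂ = (1 + 0.081) / (0.199 + 0.081) ≈ 3.8607, so M₂ = 3.8607 × 632 = 2439.9624 billion.
ΔM = M₂ − M₁ = 2439.9624 − 2331.7008 = 108.2616 billion.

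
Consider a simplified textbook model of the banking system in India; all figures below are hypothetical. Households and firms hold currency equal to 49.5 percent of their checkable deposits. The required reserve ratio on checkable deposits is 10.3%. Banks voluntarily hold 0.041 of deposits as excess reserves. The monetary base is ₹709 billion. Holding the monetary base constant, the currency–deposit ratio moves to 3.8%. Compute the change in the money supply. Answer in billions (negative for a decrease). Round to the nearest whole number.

Initially m₁ = (1 + 0.495) / (0.103 + 0.041 + 0.495) ≈ 2.3396, so M₁ = 2.3396 × 709 = 1658.7764 billion.
After the change m₂ = (1 + 0.038) / (0.103 + 0.041 + 0.038) ≈ 5.7033, so M₂ = 5.7033 × 709 = 4043.6397 billion.
ΔM = M₂ − M₁ = 4043.6397 − 1658.7764 = 2384.8633 billion.

₹2385 billion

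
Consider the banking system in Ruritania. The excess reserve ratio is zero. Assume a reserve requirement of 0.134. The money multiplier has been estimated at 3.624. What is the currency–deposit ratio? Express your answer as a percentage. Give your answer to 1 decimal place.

Using m = 3.624. From m = (1 + c)/(c + rr + e), rearranging gives 1 + c = m·(c + rr + e), so c·(1 − m) = m·(rr + e) − 1.
Hence c = [m·(rr + e) − 1]/(1 − m) = [3.624 × (0.134 + 0) − 1] / (1 − 3.624) ≈ 0.196030.

19.6%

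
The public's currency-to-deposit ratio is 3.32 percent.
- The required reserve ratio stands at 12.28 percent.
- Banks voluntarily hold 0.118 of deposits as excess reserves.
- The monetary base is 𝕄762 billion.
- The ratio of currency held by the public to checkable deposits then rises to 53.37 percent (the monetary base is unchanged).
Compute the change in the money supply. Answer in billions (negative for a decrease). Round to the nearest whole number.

-1364 billion

Initially m₁ = (1 + 0.0332) / (0.1228 + 0.118 + 0.0332) ≈ 3.7708, so M₁ = 3.7708 × 762 = 2873.3496 billion.
After the change m₂ = (1 + 0.5337) / (0.1228 + 0.118 + 0.5337) ≈ 1.9802, so M₂ = 1.9802 × 762 = 1508.9124 billion.
ΔM = M₂ − M₁ = 1508.9124 − 2873.3496 = -1364.4372 billion.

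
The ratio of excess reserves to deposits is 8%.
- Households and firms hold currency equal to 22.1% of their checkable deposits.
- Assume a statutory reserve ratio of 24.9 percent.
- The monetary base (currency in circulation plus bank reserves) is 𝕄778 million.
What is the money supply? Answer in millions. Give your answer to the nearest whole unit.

𝕄1727 million

The money multiplier is m = (1 + c) / (rr + e + c) = (1 + 0.221) / (0.249 + 0.08 + 0.221) = 2.22.
So M = m × MB = 2.22 × 778 = 1727.16 million.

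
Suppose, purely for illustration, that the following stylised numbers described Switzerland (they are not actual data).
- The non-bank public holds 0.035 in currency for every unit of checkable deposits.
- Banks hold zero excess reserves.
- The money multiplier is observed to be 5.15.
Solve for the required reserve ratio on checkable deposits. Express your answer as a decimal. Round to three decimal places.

0.166

Using m = 5.15. Since m = (1 + c)/(c + rr + e), the denominator satisfies c + rr + e = (1 + c)/m = (1 + 0.035) / 5.15 ≈ 0.200971.
With c = 0.035 and e = 0, the required reserve ratio on checkable deposits is 0.200971 − 0.035 − 0 = 0.165971.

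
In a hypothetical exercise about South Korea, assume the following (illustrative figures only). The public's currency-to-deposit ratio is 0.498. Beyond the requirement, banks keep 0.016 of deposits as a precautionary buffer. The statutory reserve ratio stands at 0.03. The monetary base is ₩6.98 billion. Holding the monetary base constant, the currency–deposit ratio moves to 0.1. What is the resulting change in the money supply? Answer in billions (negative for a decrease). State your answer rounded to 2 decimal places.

Initially m₁ = (1 + 0.498) / (0.03 + 0.016 + 0.498) ≈ 2.7537, so M₁ = 2.7537 × 6.98 ≈ 19.2208 billion.
After the change m₂ = (1 + 0.1) / (0.03 + 0.016 + 0.1) ≈ 7.5342, so M₂ = 7.5342 × 6.98 ≈ 52.5887 billion.
ΔM = M₂ − M₁ = 52.5887 − 19.2208 = 33.3679 billion.

₩33.37 billion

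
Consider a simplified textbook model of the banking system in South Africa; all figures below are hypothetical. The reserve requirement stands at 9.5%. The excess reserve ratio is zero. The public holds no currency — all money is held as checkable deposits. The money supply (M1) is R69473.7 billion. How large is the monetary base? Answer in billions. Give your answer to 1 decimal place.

With no currency drain and no excess reserves, the money multiplier is m = 1/rr = 1/0.095 ≈ 10.5263158.
The monetary base is MB = M / m = 69473.7 / 10.5263158 ≈ 6600.0015 billion.

R6600.0 billion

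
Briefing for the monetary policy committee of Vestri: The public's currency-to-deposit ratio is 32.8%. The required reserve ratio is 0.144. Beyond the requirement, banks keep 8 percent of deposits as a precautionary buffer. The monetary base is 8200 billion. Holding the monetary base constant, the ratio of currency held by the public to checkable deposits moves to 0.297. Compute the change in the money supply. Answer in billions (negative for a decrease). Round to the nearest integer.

Initially m₁ = (1 + 0.328) / (0.144 + 0.08 + 0.328) ≈ 2.40580, so M₁ = 2.40580 × 8200 = 19727.56 billion.
After the change m₂ = (1 + 0.297) / (0.144 + 0.08 + 0.297) ≈ 2.48944, so M₂ = 2.48944 × 8200 = 20413.408 billion.
ΔM = M₂ − M₁ = 20413.408 − 19727.56 = 685.848 billion.

686 billion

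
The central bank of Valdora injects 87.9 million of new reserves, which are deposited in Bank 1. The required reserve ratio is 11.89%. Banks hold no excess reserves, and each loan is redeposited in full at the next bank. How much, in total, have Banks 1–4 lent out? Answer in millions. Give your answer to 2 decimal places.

Bank i lends (1 − rr)^i of the original deposit: Bank 1 lends 87.9·0.8811 ≈ 77.4487, Bank 2 lends 87.9·0.8811² ≈ 68.2400, and so on.
Summing a geometric series: total = 87.9·[0.8811·(1 − 0.8811^4) / (1 − 0.8811)] ≈ 258.7923 million.

258.79 million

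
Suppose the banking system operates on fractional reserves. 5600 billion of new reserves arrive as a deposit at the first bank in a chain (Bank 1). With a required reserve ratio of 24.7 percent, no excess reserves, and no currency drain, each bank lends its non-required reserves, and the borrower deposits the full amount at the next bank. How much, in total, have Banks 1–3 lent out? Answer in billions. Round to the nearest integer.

9783 billion

Bank i lends (1 − rr)^i of the original deposit: Bank 1 lends 5600·0.7530 = 4216.8000, Bank 2 lends 5600·0.7530² = 3175.2504, and so on.
Summing a geometric series: total = 5600·[0.7530·(1 − 0.7530^3) / (1 − 0.7530)] ≈ 9783.0140 billion.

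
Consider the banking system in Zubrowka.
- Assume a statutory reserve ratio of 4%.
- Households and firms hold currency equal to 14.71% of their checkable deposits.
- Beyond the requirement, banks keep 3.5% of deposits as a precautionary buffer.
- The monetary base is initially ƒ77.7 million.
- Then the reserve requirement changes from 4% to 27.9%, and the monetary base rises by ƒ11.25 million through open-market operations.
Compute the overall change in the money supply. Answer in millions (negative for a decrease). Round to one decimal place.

-180.0 million

Before: m₁ = (1 + 0.1471) / (0.04 + 0.035 + 0.1471) ≈ 5.1648, MB₁ = 77.7, so M₁ = 5.1648 × 77.7 ≈ 401.305 million.
After: m₂ = (1 + 0.1471) / (0.279 + 0.035 + 0.1471) ≈ 2.4877, MB₂ = 77.7 + 11.25 = 88.95, so M₂ = 2.4877 × 88.95 ≈ 221.2809 million.
ΔM = M₂ − M₁ = 221.2809 − 401.305 = -180.0241 million.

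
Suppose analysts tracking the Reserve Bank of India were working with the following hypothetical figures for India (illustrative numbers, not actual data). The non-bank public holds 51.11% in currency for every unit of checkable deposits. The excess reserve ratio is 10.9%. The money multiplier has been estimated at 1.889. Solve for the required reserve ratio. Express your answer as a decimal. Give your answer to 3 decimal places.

Using m = 1.889. Since m = (1 + c)/(c + rr + e), the denominator satisfies c + rr + e = (1 + c)/m = (1 + 0.5111) / 1.889 ≈ 0.799947.
With c = 0.5111 and e = 0.109, the required reserve ratio is 0.799947 − 0.5111 − 0.109 = 0.179847.

0.180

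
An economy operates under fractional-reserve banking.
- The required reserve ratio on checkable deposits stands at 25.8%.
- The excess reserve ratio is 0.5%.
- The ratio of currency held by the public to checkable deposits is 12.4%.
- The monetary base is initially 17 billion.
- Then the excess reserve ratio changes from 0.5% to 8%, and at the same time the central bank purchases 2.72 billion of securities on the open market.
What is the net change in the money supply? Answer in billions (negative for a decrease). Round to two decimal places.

-1.40 billion

Before: m₁ = (1 + 0.124) / (0.258 + 0.005 + 0.124) ≈ 2.90439, MB₁ = 17, so M₁ = 2.90439 × 17 ≈ 49.3746 billion.
After: m₂ = (1 + 0.124) / (0.258 + 0.08 + 0.124) ≈ 2.43290, MB₂ = 17 + 2.72 = 19.72, so M₂ = 2.43290 × 19.72 ≈ 47.9768 billion.
ΔM = M₂ − M₁ = 47.9768 − 49.3746 = -1.3978 billion.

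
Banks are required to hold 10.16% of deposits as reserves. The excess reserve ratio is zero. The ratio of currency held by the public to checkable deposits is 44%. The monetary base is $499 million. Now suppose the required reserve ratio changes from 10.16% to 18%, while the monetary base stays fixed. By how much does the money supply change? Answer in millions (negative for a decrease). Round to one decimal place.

-167.8 million

Initially m₁ = (1 + 0.44) / (0.1016 + 0.44) ≈ 2.65879, so M₁ = 2.65879 × 499 ≈ 1326.7362 million.
After the change m₂ = (1 + 0.44) / (0.18 + 0.44) ≈ 2.32258, so M₂ = 2.32258 × 499 ≈ 1158.9674 million.
ΔM = M₂ − M₁ = 1158.9674 − 1326.7362 = -167.7688 million.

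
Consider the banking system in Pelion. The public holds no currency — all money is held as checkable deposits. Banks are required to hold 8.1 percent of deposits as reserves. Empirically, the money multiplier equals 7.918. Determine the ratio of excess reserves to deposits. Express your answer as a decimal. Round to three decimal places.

Using m = 7.918. Since m = (1 + c)/(c + rr + e), the denominator satisfies c + rr + e = (1 + c)/m = (1 + 0) / 7.918 ≈ 0.126295.
With c = 0 and rr = 0.081, the ratio of excess reserves to deposits is 0.126295 − 0 − 0.081 = 0.045295.

0.045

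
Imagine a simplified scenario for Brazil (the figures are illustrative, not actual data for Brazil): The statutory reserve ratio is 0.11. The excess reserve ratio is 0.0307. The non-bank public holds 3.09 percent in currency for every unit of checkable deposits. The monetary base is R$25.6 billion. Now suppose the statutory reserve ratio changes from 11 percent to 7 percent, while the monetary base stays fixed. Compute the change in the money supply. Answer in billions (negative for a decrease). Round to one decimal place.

R$46.7 billion

Initially m₁ = (1 + 0.0309) / (0.11 + 0.0307 + 0.0309) ≈ 6.0076, so M₁ = 6.0076 × 25.6 ≈ 153.7946 billion.
After the change m₂ = (1 + 0.0309) / (0.07 + 0.0307 + 0.0309) ≈ 7.8336, so M₂ = 7.8336 × 25.6 ≈ 200.5402 billion.
ΔM = M₂ − M₁ = 200.5402 − 153.7946 = 46.7456 billion.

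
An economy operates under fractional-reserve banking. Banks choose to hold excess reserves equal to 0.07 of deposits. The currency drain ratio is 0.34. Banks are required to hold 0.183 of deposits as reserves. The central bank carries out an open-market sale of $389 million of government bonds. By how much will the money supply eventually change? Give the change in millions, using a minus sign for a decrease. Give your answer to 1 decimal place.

The money multiplier is m = (1 + c) / (rr + e + c) = (1 + 0.34) / (0.183 + 0.07 + 0.34) ≈ 2.25970.
The sale removes 389 million of base, so ΔM = m × ΔMB = 2.25970 × (−389) = -879.0233 million.

-879.0 million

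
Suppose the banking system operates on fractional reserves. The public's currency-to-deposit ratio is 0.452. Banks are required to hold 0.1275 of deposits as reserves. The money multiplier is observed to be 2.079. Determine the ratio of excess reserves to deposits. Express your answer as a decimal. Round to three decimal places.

Using m = 2.079. Since m = (1 + c)/(c + rr + e), the denominator satisfies c + rr + e = (1 + c)/m = (1 + 0.452) / 2.079 ≈ 0.698413.
With c = 0.452 and rr = 0.1275, the ratio of excess reserves to deposits is 0.698413 − 0.452 − 0.1275 = 0.118913.

0.119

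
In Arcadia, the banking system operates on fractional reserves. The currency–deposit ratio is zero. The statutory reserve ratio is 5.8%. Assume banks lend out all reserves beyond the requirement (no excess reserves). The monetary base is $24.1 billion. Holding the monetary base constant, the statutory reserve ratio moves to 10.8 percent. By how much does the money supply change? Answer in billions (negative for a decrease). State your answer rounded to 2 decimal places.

Initially m₁ = 1 / (0.058) ≈ 17.24138, so M₁ = 17.24138 × 24.1 ≈ 415.5173 billion.
After the change m₂ = 1 / (0.108) ≈ 9.25926, so M₂ = 9.25926 × 24.1 ≈ 223.1482 billion.
ΔM = M₂ − M₁ = 223.1482 − 415.5173 = -192.3691 billion.

-192.37 billion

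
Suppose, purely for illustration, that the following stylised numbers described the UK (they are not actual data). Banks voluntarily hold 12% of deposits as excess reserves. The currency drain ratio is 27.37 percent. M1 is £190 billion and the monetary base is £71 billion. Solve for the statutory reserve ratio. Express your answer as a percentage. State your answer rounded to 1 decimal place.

Using m = M/MB = 190/71 ≈ 2.676056. Since m = (1 + c)/(c + rr + e), the denominator satisfies c + rr + e = (1 + c)/m = (1 + 0.2737) / 2.676056 ≈ 0.475962.
With c = 0.2737 and e = 0.12, the statutory reserve ratio is 0.475962 − 0.2737 − 0.12 = 0.082262.

8.2%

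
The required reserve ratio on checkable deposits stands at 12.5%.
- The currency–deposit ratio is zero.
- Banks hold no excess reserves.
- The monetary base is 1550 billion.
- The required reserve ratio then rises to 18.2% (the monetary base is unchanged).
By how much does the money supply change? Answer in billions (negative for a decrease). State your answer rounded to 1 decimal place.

-3883.5 billion

Initially m₁ = 1 / (0.125) = 8, so M₁ = 8 × 1550 = 12400 billion.
After the change m₂ = 1 / (0.182) ≈ 5.494505, so M₂ = 5.494505 × 1550 ≈ 8516.4828 billion.
ΔM = M₂ − M₁ = 8516.4828 − 12400 = -3883.5172 billion.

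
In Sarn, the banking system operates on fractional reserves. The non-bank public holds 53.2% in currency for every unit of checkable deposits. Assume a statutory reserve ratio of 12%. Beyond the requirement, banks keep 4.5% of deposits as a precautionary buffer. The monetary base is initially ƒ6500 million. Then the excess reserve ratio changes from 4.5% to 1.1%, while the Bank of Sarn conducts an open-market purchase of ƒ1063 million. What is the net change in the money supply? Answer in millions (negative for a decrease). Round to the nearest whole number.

Before: m₁ = (1 + 0.532) / (0.12 + 0.045 + 0.532) ≈ 2.19799, MB₁ = 6500, so M₁ = 2.19799 × 6500 = 14286.935 million.
After: m₂ = (1 + 0.532) / (0.12 + 0.011 + 0.532) ≈ 2.31071, MB₂ = 6500 + 1063 = 7563, so M₂ = 2.31071 × 7563 ≈ 17475.8997 million.
ΔM = M₂ − M₁ = 17475.8997 − 14286.935 = 3188.9647 million.

ƒ3189 million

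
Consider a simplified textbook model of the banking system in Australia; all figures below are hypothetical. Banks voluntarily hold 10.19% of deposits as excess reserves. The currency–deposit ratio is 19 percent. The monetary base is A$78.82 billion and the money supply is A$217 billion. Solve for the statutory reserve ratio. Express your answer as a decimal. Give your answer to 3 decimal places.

0.140

Using m = M/MB = 217/78.82 ≈ 2.753108. Since m = (1 + c)/(c + rr + e), the denominator satisfies c + rr + e = (1 + c)/m = (1 + 0.19) / 2.753108 ≈ 0.432239.
With c = 0.19 and e = 0.1019, the statutory reserve ratio is 0.432239 − 0.19 − 0.1019 = 0.140339.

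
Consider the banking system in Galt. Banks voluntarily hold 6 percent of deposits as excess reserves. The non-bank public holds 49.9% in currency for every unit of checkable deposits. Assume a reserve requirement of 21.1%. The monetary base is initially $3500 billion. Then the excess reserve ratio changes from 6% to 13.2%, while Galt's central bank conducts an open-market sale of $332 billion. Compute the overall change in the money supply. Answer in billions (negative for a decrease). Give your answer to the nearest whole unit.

-1174 billion

Before: m₁ = (1 + 0.499) / (0.211 + 0.06 + 0.499) ≈ 1.94675, MB₁ = 3500, so M₁ = 1.94675 × 3500 = 6813.625 billion.
After: m₂ = (1 + 0.499) / (0.211 + 0.132 + 0.499) ≈ 1.78029, MB₂ = 3500 − 332 = 3168, so M₂ = 1.78029 × 3168 ≈ 5639.9587 billion.
ΔM = M₂ − M₁ = 5639.9587 − 6813.625 = -1173.6663 billion.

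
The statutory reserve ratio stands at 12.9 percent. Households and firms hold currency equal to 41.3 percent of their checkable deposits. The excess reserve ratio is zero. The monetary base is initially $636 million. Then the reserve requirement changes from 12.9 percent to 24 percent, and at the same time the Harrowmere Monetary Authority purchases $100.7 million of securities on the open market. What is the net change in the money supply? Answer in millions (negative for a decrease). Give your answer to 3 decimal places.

Before: m₁ = (1 + 0.413) / (0.129 + 0.413) ≈ 2.6070111, MB₁ = 636, so M₁ = 2.6070111 × 636 ≈ 1658.0591 million.
After: m₂ = (1 + 0.413) / (0.24 + 0.413) ≈ 2.1638591, MB₂ = 636 + 100.7 = 736.7, so M₂ = 2.1638591 × 736.7 ≈ 1594.115 million.
ΔM = M₂ − M₁ = 1594.115 − 1658.0591 = -63.9441 million.

-63.944 million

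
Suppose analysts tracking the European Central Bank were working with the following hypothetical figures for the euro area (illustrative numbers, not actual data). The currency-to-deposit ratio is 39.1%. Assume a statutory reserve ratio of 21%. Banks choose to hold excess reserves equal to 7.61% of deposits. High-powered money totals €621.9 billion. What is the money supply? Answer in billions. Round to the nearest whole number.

The money multiplier is m = (1 + c) / (rr + e + c) = (1 + 0.391) / (0.21 + 0.0761 + 0.391) ≈ 2.0543.
So M = m × MB = 2.0543 × 621.9 ≈ 1277.5692 billion.

€1278 billion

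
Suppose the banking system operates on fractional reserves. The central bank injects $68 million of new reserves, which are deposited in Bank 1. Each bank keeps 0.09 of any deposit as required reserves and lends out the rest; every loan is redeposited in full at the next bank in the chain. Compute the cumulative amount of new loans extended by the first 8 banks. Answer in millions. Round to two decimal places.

$364.23 million

Bank i lends (1 − rr)^i of the original deposit: Bank 1 lends 68·0.9100 = 61.8800, Bank 2 lends 68·0.9100² = 56.3108, and so on.
Summing a geometric series: total = 68·[0.9100·(1 − 0.9100^8) / (1 − 0.9100)] ≈ 364.2308 million.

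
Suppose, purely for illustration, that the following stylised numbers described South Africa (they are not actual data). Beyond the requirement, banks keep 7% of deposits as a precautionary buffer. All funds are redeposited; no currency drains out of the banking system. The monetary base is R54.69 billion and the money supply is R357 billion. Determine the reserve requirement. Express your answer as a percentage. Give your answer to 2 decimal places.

Using m = M/MB = 357/54.69 ≈ 6.527702. Since m = (1 + c)/(c + rr + e), the denominator satisfies c + rr + e = (1 + c)/m = (1 + 0) / 6.527702 ≈ 0.153193.
With c = 0 and e = 0.07, the reserve requirement is 0.153193 − 0 − 0.07 = 0.083193.

8.32%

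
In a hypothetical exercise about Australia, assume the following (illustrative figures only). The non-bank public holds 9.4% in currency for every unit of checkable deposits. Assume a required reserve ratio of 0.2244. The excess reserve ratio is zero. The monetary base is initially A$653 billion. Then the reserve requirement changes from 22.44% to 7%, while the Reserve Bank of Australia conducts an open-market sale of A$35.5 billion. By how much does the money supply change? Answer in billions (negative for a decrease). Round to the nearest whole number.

Before: m₁ = (1 + 0.094) / (0.2244 + 0.094) ≈ 3.4359, MB₁ = 653, so M₁ = 3.4359 × 653 = 2243.6427 billion.
After: m₂ = (1 + 0.094) / (0.07 + 0.094) ≈ 6.6707, MB₂ = 653 − 35.5 = 617.5, so M₂ = 6.6707 × 617.5 ≈ 4119.1573 billion.
ΔM = M₂ − M₁ = 4119.1573 − 2243.6427 = 1875.5146 billion.

A$1876 billion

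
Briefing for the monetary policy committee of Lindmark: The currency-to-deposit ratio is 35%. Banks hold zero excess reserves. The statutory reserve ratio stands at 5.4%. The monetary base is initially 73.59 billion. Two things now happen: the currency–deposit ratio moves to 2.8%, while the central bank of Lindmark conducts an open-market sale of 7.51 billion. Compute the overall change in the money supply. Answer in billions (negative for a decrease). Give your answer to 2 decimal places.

Before: m₁ = (1 + 0.35) / (0.054 + 0.35) ≈ 3.34158, MB₁ = 73.59, so M₁ = 3.34158 × 73.59 ≈ 245.9069 billion.
After: m₂ = (1 + 0.028) / (0.054 + 0.028) ≈ 12.53659, MB₂ = 73.59 − 7.51 = 66.08, so M₂ = 12.53659 × 66.08 ≈ 828.4179 billion.
ΔM = M₂ − M₁ = 828.4179 − 245.9069 = 582.511 billion.

582.51 billion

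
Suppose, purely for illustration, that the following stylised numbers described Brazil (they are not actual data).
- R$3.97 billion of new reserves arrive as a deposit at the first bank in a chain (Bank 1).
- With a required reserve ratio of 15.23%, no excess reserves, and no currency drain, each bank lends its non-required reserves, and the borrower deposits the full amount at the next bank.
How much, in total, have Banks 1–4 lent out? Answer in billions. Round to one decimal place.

Bank i lends (1 − rr)^i of the original deposit: Bank 1 lends 3.97·0.8477 ≈ 3.3654, Bank 2 lends 3.97·0.8477² ≈ 2.8528, and so on.
Summing a geometric series: total = 3.97·[0.8477·(1 − 0.8477^4) / (1 − 0.8477)] ≈ 10.6866 billion.

R$10.7 billion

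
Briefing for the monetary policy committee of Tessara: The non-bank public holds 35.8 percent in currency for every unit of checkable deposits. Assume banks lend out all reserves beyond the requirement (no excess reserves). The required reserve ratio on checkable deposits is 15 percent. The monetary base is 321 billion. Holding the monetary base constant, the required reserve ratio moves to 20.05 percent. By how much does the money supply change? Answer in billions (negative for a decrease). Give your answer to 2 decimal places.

-77.59 billion

Initially m₁ = (1 + 0.358) / (0.15 + 0.358) ≈ 2.673228, so M₁ = 2.673228 × 321 ≈ 858.1062 billion.
After the change m₂ = (1 + 0.358) / (0.2005 + 0.358) ≈ 2.431513, so M₂ = 2.431513 × 321 ≈ 780.5157 billion.
ΔM = M₂ − M₁ = 780.5157 − 858.1062 = -77.5905 billion.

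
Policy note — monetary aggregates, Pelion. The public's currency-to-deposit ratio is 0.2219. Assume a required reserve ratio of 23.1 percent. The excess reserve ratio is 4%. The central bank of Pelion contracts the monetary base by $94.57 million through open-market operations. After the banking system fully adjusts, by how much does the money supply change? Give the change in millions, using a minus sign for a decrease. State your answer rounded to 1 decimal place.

-234.4 million

The money multiplier is m = (1 + c) / (rr + e + c) = (1 + 0.2219) / (0.231 + 0.04 + 0.2219) ≈ 2.4790.
The sale removes 94.57 million of base, so ΔM = m × ΔMB = 2.4790 × (−94.57) ≈ -234.439 million.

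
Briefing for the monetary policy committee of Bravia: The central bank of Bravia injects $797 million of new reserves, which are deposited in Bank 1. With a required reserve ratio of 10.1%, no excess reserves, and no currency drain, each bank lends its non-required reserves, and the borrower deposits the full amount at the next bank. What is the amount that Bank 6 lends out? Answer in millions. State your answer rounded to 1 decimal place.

Each bank lends a fraction (1 − rr) = 0.8990 of the deposit it receives, so Bank 6 receives 797·0.8990^5 and lends 797·0.8990^6 ≈ 420.7426 million.

$420.7 million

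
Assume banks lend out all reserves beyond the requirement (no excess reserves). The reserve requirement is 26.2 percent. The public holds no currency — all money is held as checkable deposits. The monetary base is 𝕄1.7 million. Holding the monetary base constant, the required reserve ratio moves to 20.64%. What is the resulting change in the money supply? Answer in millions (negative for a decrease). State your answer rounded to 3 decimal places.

𝕄1.748 million

Initially m₁ = 1 / (0.262) ≈ 3.81679, so M₁ = 3.81679 × 1.7 ≈ 6.4885 million.
After the change m₂ = 1 / (0.2064) ≈ 4.84496, so M₂ = 4.84496 × 1.7 ≈ 8.2364 million.
ΔM = M₂ − M₁ = 8.2364 − 6.4885 = 1.7479 million.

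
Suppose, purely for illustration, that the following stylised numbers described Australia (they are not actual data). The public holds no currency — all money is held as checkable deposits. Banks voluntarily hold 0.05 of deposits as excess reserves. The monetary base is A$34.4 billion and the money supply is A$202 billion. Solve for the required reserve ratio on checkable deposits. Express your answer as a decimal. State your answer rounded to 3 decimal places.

0.120

Using m = M/MB = 202/34.4 ≈ 5.872093. Since m = (1 + c)/(c + rr + e), the denominator satisfies c + rr + e = (1 + c)/m = (1 + 0) / 5.872093 ≈ 0.170297.
With c = 0 and e = 0.05, the required reserve ratio on checkable deposits is 0.170297 − 0 − 0.05 = 0.120297.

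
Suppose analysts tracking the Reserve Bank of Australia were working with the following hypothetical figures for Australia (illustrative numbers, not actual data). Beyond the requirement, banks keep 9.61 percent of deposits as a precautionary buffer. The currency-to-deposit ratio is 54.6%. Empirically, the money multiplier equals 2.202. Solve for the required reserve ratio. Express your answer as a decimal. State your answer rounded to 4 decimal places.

Using m = 2.202. Since m = (1 + c)/(c + rr + e), the denominator satisfies c + rr + e = (1 + c)/m = (1 + 0.546) / 2.202 ≈ 0.702089.
With c = 0.546 and e = 0.0961, the required reserve ratio is 0.702089 − 0.546 − 0.0961 = 0.059989.

0.0600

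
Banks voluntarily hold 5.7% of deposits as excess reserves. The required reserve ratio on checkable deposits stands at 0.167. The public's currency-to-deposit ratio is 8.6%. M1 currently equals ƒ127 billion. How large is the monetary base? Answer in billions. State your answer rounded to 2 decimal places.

ƒ36.25 billion

The money multiplier is m = (1 + c) / (rr + e + c) = (1 + 0.086) / (0.167 + 0.057 + 0.086) ≈ 3.503226.
MB = M / m = 127 / 3.503226 ≈ 36.2523 billion.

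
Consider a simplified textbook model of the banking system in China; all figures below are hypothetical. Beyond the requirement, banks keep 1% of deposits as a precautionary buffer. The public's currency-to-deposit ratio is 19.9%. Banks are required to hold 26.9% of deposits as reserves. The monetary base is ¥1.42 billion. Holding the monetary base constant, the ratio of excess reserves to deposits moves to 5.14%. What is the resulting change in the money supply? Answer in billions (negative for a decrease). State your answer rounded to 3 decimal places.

-0.284 billion

Initially m₁ = (1 + 0.199) / (0.269 + 0.01 + 0.199) ≈ 2.50837, so M₁ = 2.50837 × 1.42 ≈ 3.5619 billion.
After the change m₂ = (1 + 0.199) / (0.269 + 0.0514 + 0.199) ≈ 2.30843, so M₂ = 2.30843 × 1.42 ≈ 3.278 billion.
ΔM = M₂ − M₁ = 3.278 − 3.5619 = -0.2839 billion.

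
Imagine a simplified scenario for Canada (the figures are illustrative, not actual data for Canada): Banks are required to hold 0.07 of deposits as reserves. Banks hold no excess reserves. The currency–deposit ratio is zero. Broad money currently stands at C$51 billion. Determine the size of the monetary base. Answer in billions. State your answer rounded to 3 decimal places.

C$3.570 billion

With no currency drain and no excess reserves, the money multiplier is m = 1/rr = 1/0.07 ≈ 14.285714.
The monetary base is MB = M / m = 51 / 14.285714 ≈ 3.57 billion.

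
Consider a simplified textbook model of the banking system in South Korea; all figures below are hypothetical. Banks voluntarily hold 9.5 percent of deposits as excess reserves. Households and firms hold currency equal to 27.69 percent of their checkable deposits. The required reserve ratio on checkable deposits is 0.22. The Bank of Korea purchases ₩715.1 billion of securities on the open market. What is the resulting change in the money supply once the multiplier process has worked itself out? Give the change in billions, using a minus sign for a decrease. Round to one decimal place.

₩1542.7 billion

The money multiplier is m = (1 + c) / (rr + e + c) = (1 + 0.2769) / (0.22 + 0.095 + 0.2769) ≈ 2.15729.
The purchase adds 715.1 billion of base, so ΔM = m × ΔMB = 2.15729 × (+715.1) ≈ 1542.6781 billion.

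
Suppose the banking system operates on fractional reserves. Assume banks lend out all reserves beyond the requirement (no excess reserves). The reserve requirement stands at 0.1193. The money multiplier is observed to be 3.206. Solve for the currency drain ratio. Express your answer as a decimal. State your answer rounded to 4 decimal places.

0.2799

Using m = 3.206. From m = (1 + c)/(c + rr + e), rearranging gives 1 + c = m·(c + rr + e), so c·(1 − m) = m·(rr + e) − 1.
Hence c = [m·(rr + e) − 1]/(1 − m) = [3.206 × (0.1193 + 0) − 1] / (1 − 3.206) ≈ 0.279929.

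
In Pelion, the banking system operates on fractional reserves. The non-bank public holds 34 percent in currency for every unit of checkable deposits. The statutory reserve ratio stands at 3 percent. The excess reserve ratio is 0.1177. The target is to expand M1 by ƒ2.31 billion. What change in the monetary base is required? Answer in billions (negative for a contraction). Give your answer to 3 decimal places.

ƒ0.841 billion

The money multiplier is m = (1 + c) / (rr + e + c) = (1 + 0.34) / (0.03 + 0.1177 + 0.34) ≈ 2.74759.
ΔMB = ΔM / m = (+2.31) / 2.74759 ≈ 0.8407 billion.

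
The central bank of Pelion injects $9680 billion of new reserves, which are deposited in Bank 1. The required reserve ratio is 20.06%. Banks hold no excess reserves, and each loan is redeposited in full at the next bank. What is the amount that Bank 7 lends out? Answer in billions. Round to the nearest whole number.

$2019 billion

Each bank lends a fraction (1 − rr) = 0.7994 of the deposit it receives, so Bank 7 receives 9680·0.7994^6 and lends 9680·0.7994^7 ≈ 2019.4094 billion.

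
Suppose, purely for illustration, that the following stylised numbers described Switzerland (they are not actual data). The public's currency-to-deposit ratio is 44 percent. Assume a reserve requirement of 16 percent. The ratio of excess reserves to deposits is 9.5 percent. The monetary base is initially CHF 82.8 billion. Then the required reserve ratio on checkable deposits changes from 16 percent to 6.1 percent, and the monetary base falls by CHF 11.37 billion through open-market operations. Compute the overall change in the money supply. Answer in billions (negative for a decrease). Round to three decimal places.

CHF 1.026 billion

Before: m₁ = (1 + 0.44) / (0.16 + 0.095 + 0.44) ≈ 2.071942, MB₁ = 82.8, so M₁ = 2.071942 × 82.8 ≈ 171.5568 billion.
After: m₂ = (1 + 0.44) / (0.061 + 0.095 + 0.44) ≈ 2.416107, MB₂ = 82.8 − 11.37 = 71.43, so M₂ = 2.416107 × 71.43 ≈ 172.5825 billion.
ΔM = M₂ − M₁ = 172.5825 − 171.5568 = 1.0257 billion.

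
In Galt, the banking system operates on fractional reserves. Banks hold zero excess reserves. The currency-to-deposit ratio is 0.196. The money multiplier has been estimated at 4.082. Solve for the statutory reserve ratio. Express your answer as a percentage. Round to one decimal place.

Using m = 4.082. Since m = (1 + c)/(c + rr + e), the denominator satisfies c + rr + e = (1 + c)/m = (1 + 0.196) / 4.082 ≈ 0.292994.
With c = 0.196 and e = 0, the statutory reserve ratio is 0.292994 − 0.196 − 0 = 0.096994.

9.7%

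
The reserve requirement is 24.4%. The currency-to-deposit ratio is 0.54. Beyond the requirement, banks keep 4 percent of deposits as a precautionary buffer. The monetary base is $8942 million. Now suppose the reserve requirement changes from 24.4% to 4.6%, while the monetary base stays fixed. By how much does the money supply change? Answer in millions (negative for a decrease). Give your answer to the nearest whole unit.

$5286 million

Initially m₁ = (1 + 0.54) / (0.244 + 0.04 + 0.54) ≈ 1.86893, so M₁ = 1.86893 × 8942 ≈ 16711.9721 million.
After the change m₂ = (1 + 0.54) / (0.046 + 0.04 + 0.54) ≈ 2.46006, so M₂ = 2.46006 × 8942 ≈ 21997.8565 million.
ΔM = M₂ − M₁ = 21997.8565 − 16711.9721 = 5285.8844 million.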